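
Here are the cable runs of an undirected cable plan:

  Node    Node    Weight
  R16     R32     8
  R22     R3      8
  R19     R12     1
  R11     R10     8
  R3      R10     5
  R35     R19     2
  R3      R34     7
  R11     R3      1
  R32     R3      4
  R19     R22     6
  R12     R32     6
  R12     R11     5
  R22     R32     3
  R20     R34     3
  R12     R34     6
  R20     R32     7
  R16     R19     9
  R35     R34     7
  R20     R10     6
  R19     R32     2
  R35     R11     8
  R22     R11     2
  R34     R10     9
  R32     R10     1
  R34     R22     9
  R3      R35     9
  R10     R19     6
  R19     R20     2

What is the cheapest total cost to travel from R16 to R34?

Candidate routes:
R16–R19–R20–R34: 9+2+3 = 14
R16–R32–R19–R20–R34: 8+2+2+3 = 15
The minimum is 14 via R16–R19–R20–R34.

14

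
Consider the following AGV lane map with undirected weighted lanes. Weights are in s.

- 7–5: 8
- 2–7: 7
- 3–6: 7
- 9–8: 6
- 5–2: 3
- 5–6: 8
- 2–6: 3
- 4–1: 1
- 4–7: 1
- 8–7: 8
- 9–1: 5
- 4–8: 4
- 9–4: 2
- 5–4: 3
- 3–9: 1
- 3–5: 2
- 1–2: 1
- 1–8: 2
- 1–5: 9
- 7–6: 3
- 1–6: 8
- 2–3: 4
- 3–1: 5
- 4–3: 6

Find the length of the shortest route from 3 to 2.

Running Dijkstra from 3:
3: 0
9: 1  (via 3)
5: 2  (via 3)
4: 3  (via 9)
1: 4  (via 4)
2: 4  (via 3)
Shortest route: 3 → 2 = 4 s.

4 s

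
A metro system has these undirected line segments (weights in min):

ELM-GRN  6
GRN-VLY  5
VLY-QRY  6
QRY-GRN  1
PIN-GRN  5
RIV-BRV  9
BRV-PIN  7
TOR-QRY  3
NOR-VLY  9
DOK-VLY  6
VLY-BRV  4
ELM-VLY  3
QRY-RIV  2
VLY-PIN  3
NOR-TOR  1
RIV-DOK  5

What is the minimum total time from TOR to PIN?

Settle nodes by increasing distance from TOR:
TOR: 0
NOR: 1  (via TOR)
QRY: 3  (via TOR)
GRN: 4  (via QRY)
RIV: 5  (via QRY)
PIN: 9  (via GRN)
Shortest route: TOR → QRY → GRN → PIN = 9 min.

9 min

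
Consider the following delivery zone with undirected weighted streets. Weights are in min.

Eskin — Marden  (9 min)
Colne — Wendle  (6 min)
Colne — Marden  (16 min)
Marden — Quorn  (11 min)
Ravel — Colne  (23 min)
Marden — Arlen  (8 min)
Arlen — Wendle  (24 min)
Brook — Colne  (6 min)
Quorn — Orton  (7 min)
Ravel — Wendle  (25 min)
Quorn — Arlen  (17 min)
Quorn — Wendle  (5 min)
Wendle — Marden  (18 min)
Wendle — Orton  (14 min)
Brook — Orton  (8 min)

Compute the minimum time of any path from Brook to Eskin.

Enumerating some paths:
Brook → Orton → Quorn → Marden → Eskin: 8+7+11+9 = 35
Brook → Colne → Marden → Eskin: 6+16+9 = 31
The minimum is 31 min via Brook → Colne → Marden → Eskin.

31 min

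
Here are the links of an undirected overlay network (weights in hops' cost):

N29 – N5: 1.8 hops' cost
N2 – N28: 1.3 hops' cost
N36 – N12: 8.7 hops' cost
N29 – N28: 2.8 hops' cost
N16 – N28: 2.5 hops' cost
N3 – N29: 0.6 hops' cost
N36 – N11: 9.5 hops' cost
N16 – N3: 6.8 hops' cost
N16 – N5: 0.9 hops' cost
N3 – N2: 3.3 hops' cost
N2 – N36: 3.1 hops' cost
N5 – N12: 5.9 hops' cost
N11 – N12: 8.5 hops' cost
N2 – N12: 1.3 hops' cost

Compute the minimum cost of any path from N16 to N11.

13.6 hops' cost

Settle nodes by increasing distance from N16:
N16: 0
N5: 0.9  (via N16)
N28: 2.5  (via N16)
N29: 2.7  (via N5)
N3: 3.3  (via N29)
N2: 3.8  (via N28)
N12: 5.1  (via N2)
N36: 6.9  (via N2)
N11: 13.6  (via N12)
Shortest route: N16–N28–N2–N12–N11 = 13.6 hops' cost.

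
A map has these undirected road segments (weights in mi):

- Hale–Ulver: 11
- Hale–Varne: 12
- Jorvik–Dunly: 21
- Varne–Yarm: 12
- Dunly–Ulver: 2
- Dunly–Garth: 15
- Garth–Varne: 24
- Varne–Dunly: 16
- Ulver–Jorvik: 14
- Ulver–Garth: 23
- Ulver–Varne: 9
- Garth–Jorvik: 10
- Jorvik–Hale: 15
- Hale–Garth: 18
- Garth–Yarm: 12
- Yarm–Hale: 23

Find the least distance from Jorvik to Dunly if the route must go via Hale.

28 mi

Shortest Jorvik→Hale: Jorvik–Hale = 15
Best Hale to Dunly: Hale–Ulver–Dunly costing 13
Total via Hale: 15 + 13 = 28 mi.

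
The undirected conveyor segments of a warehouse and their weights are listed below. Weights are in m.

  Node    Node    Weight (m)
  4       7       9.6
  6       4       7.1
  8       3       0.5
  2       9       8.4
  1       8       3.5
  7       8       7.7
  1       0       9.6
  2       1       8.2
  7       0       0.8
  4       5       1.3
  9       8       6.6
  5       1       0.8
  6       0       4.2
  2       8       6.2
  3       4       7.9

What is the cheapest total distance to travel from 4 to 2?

Settle nodes by increasing distance from 4:
4: 0
5: 1.3  (via 4)
1: 2.1  (via 5)
8: 5.6  (via 1)
3: 6.1  (via 8)
6: 7.1  (via 4)
7: 9.6  (via 4)
2: 10.3  (via 1)
Shortest route: 4 → 5 → 1 → 2 = 10.3 m.

10.3 m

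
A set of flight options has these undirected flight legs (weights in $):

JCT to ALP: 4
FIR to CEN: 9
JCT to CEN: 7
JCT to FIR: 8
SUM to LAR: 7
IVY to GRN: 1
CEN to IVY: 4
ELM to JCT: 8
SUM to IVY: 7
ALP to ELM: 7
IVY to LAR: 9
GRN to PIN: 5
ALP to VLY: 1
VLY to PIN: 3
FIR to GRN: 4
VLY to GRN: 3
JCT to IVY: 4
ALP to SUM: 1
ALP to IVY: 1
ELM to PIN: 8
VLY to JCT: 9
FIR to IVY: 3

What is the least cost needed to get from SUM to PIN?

$5

Compare a few routes:
SUM → ALP → VLY → GRN → PIN: 1+1+3+5 = 10
SUM → ALP → IVY → GRN → VLY → PIN: 1+1+1+3+3 = 9
SUM → ALP → IVY → GRN → PIN: 1+1+1+5 = 8
SUM → ALP → VLY → PIN: 1+1+3 = 5
Cheapest is SUM → ALP → VLY → PIN at $5.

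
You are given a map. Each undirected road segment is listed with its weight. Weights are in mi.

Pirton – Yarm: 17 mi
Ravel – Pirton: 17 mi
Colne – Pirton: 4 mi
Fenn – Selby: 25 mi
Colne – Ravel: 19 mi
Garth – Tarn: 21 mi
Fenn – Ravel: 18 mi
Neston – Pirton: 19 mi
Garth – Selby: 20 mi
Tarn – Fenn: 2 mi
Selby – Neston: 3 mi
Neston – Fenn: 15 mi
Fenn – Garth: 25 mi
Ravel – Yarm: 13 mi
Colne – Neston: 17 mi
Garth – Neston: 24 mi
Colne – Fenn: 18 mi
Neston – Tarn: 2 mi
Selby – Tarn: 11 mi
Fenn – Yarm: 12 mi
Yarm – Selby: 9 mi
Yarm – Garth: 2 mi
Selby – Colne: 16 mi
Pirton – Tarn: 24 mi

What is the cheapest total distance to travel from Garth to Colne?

23 mi

Enumerating some paths:
Garth - Yarm - Pirton - Colne: 2+17+4 = 23
Garth - Yarm - Selby - Colne: 2+9+16 = 27
Cheapest is Garth - Yarm - Pirton - Colne at 23 mi.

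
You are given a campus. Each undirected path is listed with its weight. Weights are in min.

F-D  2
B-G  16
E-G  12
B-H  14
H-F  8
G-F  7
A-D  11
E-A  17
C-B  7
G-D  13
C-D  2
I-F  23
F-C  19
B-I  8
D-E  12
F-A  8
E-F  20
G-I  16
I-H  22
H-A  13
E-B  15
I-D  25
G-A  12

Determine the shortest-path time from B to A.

19 min

Running Dijkstra from B:
B: 0
C: 7  (via B)
I: 8  (via B)
D: 9  (via C)
F: 11  (via D)
H: 14  (via B)
E: 15  (via B)
G: 16  (via B)
A: 19  (via F)
Shortest route: B–C–D–F–A = 19 min.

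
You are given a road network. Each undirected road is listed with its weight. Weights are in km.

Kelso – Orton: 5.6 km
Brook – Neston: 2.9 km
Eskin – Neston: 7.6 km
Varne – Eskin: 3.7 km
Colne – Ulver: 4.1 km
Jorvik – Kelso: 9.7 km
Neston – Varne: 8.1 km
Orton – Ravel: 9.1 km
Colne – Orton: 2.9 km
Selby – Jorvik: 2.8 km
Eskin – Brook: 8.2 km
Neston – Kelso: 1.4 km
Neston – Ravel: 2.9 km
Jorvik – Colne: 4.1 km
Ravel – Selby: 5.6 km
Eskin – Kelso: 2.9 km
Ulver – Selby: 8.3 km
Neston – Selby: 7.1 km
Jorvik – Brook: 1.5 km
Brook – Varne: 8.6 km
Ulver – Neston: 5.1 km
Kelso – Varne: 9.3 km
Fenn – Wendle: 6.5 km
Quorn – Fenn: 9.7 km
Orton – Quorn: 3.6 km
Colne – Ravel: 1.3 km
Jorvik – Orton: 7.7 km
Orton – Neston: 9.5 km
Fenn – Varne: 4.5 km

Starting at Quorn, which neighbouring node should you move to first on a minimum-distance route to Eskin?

Enumerating some paths:
Quorn → Orton → Colne → Ravel → Neston → Kelso → Eskin: 3.6+2.9+1.3+2.9+1.4+2.9 = 15
Quorn → Orton → Kelso → Eskin: 3.6+5.6+2.9 = 12.1
Cheapest is Quorn → Orton → Kelso → Eskin at 12.1 km.
So from Quorn the first move is to Orton.

Orton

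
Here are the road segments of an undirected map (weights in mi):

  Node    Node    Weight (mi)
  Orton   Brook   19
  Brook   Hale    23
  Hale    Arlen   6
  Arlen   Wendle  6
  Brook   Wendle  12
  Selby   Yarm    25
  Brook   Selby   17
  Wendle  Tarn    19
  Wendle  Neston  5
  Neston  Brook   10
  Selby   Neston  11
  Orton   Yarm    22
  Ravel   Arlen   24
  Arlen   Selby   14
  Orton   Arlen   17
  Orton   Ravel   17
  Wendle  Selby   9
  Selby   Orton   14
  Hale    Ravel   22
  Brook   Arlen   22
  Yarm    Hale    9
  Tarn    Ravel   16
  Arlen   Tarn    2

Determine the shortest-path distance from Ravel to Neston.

29 mi

Running Dijkstra from Ravel:
Ravel: 0
Tarn: 16  (via Ravel)
Orton: 17  (via Ravel)
Arlen: 18  (via Tarn)
Hale: 22  (via Ravel)
Wendle: 24  (via Arlen)
Neston: 29  (via Wendle)
Shortest route: Ravel–Tarn–Arlen–Wendle–Neston = 29 mi.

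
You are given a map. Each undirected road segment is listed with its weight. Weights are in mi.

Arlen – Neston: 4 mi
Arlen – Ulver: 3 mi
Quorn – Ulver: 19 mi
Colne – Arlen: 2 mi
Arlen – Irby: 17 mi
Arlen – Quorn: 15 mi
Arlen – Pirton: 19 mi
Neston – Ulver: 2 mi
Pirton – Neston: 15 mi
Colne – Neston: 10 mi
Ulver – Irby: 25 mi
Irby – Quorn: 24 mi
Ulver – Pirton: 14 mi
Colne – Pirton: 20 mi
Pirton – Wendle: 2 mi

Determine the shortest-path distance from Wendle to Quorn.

34 mi

Shortest distances from Wendle:
Wendle: 0
Pirton: 2  (via Wendle)
Ulver: 16  (via Pirton)
Neston: 17  (via Pirton)
Arlen: 19  (via Ulver)
Colne: 21  (via Arlen)
Quorn: 34  (via Arlen)
Shortest route: Wendle–Pirton–Ulver–Arlen–Quorn = 34 mi.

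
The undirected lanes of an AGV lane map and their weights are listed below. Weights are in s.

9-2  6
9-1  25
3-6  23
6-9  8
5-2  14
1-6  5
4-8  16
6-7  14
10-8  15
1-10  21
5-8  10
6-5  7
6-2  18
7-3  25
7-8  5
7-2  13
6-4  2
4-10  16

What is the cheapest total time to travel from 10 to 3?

Enumerating some paths:
10 - 8 - 5 - 6 - 3: 15+10+7+23 = 55
10 - 4 - 6 - 3: 16+2+23 = 41
10 - 8 - 7 - 3: 15+5+25 = 45
10 - 1 - 6 - 3: 21+5+23 = 49
The minimum is 41 s via 10 - 4 - 6 - 3.

41 s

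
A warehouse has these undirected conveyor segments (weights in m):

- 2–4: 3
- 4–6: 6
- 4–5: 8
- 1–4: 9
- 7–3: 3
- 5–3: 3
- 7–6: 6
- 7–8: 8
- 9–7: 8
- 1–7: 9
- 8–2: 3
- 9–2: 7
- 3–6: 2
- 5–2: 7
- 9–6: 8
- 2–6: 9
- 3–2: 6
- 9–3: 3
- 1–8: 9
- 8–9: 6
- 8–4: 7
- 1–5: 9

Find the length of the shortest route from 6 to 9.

5 m

Shortest distances from 6:
6: 0
3: 2  (via 6)
5: 5  (via 3)
7: 5  (via 3)
9: 5  (via 3)
Shortest route: 6–3–9 = 5 m.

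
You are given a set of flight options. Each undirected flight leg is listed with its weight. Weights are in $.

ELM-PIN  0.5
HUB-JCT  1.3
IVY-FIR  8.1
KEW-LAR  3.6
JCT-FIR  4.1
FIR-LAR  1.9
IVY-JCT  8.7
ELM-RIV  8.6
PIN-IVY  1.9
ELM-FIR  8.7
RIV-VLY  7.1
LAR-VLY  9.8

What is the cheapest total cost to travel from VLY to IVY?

$18.1

Compare a few routes:
VLY - LAR - FIR - JCT - IVY: 9.8+1.9+4.1+8.7 = 24.5
VLY - RIV - ELM - PIN - IVY: 7.1+8.6+0.5+1.9 = 18.1
VLY - LAR - FIR - IVY: 9.8+1.9+8.1 = 19.8
VLY - LAR - FIR - ELM - PIN - IVY: 9.8+1.9+8.7+0.5+1.9 = 22.8
The minimum is $18.1 via VLY - RIV - ELM - PIN - IVY.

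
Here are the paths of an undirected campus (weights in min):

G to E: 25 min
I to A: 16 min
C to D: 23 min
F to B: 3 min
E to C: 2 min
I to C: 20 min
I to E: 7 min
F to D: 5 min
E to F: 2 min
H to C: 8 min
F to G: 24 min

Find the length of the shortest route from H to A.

Enumerating some paths:
H - C - E - I - A: 8+2+7+16 = 33
H - C - I - A: 8+20+16 = 44
Cheapest is H - C - E - I - A at 33 min.

33 min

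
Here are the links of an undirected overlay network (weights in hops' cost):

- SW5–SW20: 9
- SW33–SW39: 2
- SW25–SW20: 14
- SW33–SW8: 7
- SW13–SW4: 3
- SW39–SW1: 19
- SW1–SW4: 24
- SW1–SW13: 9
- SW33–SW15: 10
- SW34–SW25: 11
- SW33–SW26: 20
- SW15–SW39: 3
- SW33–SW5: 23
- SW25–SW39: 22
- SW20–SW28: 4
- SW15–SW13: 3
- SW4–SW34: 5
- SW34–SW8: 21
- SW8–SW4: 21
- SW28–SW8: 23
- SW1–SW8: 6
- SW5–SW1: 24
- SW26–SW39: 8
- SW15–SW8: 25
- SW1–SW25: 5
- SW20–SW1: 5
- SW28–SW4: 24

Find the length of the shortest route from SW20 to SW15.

17 hops' cost

Enumerating some paths:
SW20–SW1–SW39–SW15: 5+19+3 = 27
SW20–SW1–SW13–SW15: 5+9+3 = 17
SW20–SW1–SW8–SW33–SW39–SW15: 5+6+7+2+3 = 23
The minimum is 17 hops' cost via SW20–SW1–SW13–SW15.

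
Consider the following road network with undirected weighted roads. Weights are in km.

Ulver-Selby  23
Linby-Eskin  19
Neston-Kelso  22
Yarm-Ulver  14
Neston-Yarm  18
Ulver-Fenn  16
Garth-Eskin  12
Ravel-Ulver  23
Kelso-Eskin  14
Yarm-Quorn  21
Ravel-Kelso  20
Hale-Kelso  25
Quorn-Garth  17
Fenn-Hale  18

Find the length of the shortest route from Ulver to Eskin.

Shortest distances from Ulver:
Ulver: 0
Yarm: 14  (via Ulver)
Fenn: 16  (via Ulver)
Selby: 23  (via Ulver)
Ravel: 23  (via Ulver)
Neston: 32  (via Yarm)
Hale: 34  (via Fenn)
Quorn: 35  (via Yarm)
Kelso: 43  (via Ravel)
Garth: 52  (via Quorn)
Eskin: 57  (via Kelso)
Shortest route: Ulver → Ravel → Kelso → Eskin = 57 km.

57 km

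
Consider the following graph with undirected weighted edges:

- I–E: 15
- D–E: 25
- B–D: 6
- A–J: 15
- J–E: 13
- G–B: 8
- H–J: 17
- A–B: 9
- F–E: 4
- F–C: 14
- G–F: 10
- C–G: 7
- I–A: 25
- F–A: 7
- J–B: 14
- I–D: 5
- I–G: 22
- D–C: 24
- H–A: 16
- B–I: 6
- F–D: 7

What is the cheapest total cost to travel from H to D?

30

Settle nodes by increasing distance from H:
H: 0
A: 16  (via H)
J: 17  (via H)
F: 23  (via A)
B: 25  (via A)
E: 27  (via F)
D: 30  (via F)
Shortest route: H → A → F → D = 30.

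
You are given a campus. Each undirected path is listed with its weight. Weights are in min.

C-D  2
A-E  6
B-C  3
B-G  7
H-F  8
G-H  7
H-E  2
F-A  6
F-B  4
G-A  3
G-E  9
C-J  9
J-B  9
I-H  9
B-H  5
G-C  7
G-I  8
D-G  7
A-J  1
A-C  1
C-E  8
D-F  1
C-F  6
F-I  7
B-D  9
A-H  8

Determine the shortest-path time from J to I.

12 min

Compare a few routes:
J → A → C → F → I: 1+1+6+7 = 15
J → A → C → B → F → I: 1+1+3+4+7 = 16
J → A → F → I: 1+6+7 = 14
J → A → G → I: 1+3+8 = 12
The minimum is 12 min via J → A → G → I.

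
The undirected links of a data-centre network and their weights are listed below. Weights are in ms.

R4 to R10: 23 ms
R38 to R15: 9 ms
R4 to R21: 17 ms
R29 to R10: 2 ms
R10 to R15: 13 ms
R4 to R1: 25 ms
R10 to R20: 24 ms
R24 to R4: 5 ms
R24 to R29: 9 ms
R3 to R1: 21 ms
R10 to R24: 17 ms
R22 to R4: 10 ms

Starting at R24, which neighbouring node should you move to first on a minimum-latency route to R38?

Enumerating some paths:
R24–R29–R10–R15–R38: 9+2+13+9 = 33
R24–R10–R15–R38: 17+13+9 = 39
R24–R4–R10–R15–R38: 5+23+13+9 = 50
The minimum is 33 ms via R24–R29–R10–R15–R38.
So from R24 the first move is to R29.

R29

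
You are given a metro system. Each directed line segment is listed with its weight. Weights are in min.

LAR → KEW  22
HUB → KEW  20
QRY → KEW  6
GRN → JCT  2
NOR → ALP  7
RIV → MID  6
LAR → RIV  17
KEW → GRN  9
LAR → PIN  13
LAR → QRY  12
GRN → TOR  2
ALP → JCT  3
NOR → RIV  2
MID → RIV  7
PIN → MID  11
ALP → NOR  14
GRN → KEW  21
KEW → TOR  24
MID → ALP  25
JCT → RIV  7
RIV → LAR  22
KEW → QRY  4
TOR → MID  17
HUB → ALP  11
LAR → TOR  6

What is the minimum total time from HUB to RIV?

21 min

Running Dijkstra from HUB:
HUB: 0
ALP: 11  (via HUB)
JCT: 14  (via ALP)
KEW: 20  (via HUB)
RIV: 21  (via JCT)
Shortest route: HUB–ALP–JCT–RIV = 21 min.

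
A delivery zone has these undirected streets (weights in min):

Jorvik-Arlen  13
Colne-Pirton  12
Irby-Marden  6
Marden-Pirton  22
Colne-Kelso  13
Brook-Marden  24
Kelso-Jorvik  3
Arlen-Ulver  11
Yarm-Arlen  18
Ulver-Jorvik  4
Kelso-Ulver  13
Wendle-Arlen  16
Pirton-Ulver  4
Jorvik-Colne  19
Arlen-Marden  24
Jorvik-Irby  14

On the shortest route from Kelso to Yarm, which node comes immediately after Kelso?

Compare a few routes:
Kelso - Jorvik - Arlen - Yarm: 3+13+18 = 34
Kelso - Jorvik - Ulver - Arlen - Yarm: 3+4+11+18 = 36
Kelso - Ulver - Jorvik - Arlen - Yarm: 13+4+13+18 = 48
Kelso - Ulver - Arlen - Yarm: 13+11+18 = 42
The minimum is 34 min via Kelso - Jorvik - Arlen - Yarm.
So from Kelso the first move is to Jorvik.

Jorvik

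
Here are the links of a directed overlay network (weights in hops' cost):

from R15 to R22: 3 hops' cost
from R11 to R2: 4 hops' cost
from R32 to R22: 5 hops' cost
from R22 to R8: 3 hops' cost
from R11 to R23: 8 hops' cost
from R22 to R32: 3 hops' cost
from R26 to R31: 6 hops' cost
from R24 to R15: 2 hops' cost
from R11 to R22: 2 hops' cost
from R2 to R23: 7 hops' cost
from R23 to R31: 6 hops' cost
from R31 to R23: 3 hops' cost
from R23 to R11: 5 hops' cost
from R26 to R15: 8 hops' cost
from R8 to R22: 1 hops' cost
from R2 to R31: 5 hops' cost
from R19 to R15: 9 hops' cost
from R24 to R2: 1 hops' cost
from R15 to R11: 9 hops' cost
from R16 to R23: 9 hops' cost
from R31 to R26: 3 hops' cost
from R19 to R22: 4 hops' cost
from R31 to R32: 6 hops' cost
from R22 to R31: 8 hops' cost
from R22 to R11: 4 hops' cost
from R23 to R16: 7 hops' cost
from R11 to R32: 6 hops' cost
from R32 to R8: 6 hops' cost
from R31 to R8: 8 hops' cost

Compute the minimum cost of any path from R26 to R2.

Running Dijkstra from R26:
R26: 0
R31: 6  (via R26)
R15: 8  (via R26)
R23: 9  (via R31)
R22: 11  (via R15)
R32: 12  (via R31)
R8: 14  (via R31)
R11: 14  (via R23)
R16: 16  (via R23)
R2: 18  (via R11)
Shortest route: R26–R31–R23–R11–R2 = 18 hops' cost.

18 hops' cost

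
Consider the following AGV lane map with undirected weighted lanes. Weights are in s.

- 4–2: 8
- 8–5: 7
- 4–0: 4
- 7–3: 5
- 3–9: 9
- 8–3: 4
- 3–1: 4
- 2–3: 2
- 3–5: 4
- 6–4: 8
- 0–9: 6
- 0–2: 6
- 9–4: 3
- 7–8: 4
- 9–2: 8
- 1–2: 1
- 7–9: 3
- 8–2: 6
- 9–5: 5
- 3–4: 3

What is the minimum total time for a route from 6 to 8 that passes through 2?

Best 6 to 2: 6–4–3–2 costing 13
Shortest 2→8: 2–8 = 6
Total via 2: 13 + 6 = 19 s.

19 s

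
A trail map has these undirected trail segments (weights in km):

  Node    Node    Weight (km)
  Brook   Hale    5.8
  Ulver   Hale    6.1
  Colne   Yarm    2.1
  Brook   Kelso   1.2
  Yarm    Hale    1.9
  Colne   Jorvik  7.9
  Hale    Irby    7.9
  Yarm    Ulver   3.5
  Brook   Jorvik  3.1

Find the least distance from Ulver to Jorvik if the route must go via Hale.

14.3 km

Shortest Ulver→Hale: Ulver → Yarm → Hale = 5.4
Best Hale to Jorvik: Hale → Brook → Jorvik costing 8.9
Total via Hale: 5.4 + 8.9 = 14.3 km.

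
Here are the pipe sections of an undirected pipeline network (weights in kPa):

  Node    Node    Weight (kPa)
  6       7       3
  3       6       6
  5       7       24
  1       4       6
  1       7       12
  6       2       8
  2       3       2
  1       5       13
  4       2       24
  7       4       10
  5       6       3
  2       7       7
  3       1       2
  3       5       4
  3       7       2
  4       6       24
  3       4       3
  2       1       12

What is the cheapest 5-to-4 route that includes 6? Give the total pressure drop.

11 kPa

Shortest 5→6: 5 → 6 = 3
Best 6 to 4: 6 → 7 → 3 → 4 costing 8
Total via 6: 3 + 8 = 11 kPa.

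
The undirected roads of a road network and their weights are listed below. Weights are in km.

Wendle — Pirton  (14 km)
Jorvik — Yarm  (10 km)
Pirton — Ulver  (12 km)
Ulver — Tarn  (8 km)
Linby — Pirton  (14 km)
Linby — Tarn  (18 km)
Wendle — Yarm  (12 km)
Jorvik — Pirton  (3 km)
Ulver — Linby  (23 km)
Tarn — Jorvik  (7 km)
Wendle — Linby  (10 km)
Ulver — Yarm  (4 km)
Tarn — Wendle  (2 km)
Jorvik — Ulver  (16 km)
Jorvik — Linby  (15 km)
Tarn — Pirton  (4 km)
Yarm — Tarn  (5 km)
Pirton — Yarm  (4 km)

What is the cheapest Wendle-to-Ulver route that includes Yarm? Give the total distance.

Shortest Wendle→Yarm: Wendle–Tarn–Yarm = 7
Best Yarm to Ulver: Yarm–Ulver costing 4
Total via Yarm: 7 + 4 = 11 km.

11 km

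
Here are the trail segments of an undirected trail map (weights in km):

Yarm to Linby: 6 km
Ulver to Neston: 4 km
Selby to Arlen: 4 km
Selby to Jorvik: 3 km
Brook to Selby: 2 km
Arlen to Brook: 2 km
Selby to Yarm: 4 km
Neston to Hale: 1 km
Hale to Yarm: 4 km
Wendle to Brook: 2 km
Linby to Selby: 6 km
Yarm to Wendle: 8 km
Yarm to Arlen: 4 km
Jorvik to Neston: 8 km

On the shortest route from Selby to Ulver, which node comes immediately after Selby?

Yarm

Compare a few routes:
Selby–Arlen–Yarm–Hale–Neston–Ulver: 4+4+4+1+4 = 17
Selby–Brook–Arlen–Yarm–Hale–Neston–Ulver: 2+2+4+4+1+4 = 17
Selby–Jorvik–Neston–Ulver: 3+8+4 = 15
Selby–Yarm–Hale–Neston–Ulver: 4+4+1+4 = 13
Cheapest is Selby–Yarm–Hale–Neston–Ulver at 13 km.
So from Selby the first move is to Yarm.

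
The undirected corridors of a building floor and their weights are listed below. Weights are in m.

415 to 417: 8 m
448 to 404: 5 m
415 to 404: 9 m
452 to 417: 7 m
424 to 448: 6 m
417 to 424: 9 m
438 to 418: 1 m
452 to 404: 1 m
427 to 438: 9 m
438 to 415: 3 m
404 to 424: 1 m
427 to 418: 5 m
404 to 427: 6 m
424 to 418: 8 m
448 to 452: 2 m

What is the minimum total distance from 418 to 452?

10 m

Shortest distances from 418:
418: 0
438: 1  (via 418)
415: 4  (via 438)
427: 5  (via 418)
424: 8  (via 418)
404: 9  (via 424)
452: 10  (via 404)
Shortest route: 418–424–404–452 = 10 m.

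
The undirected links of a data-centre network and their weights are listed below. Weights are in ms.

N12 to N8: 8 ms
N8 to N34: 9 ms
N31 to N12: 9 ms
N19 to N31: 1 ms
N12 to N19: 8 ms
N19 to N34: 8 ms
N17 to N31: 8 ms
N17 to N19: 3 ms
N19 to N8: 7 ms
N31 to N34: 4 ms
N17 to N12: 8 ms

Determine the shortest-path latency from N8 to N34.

Shortest distances from N8:
N8: 0
N19: 7  (via N8)
N31: 8  (via N19)
N12: 8  (via N8)
N34: 9  (via N8)
Shortest route: N8 → N34 = 9 ms.

9 ms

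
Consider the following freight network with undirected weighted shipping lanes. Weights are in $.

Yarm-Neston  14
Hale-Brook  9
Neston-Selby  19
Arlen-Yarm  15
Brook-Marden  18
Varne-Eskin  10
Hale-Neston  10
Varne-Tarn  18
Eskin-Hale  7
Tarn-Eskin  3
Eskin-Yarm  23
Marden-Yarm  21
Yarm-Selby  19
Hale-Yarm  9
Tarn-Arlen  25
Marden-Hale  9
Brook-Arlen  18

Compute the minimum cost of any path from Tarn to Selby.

Settle nodes by increasing distance from Tarn:
Tarn: 0
Eskin: 3  (via Tarn)
Hale: 10  (via Eskin)
Varne: 13  (via Eskin)
Brook: 19  (via Hale)
Marden: 19  (via Hale)
Yarm: 19  (via Hale)
Neston: 20  (via Hale)
Arlen: 25  (via Tarn)
Selby: 38  (via Yarm)
Shortest route: Tarn → Eskin → Hale → Yarm → Selby = $38.

$38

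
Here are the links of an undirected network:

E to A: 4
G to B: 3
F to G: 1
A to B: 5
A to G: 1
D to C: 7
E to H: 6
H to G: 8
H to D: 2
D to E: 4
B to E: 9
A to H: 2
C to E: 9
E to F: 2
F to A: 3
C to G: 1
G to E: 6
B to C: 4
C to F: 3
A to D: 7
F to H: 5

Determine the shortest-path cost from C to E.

4

Compare a few routes:
C - F - E: 3+2 = 5
C - G - F - E: 1+1+2 = 4
C - G - A - E: 1+1+4 = 6
Cheapest is C - G - F - E at 4.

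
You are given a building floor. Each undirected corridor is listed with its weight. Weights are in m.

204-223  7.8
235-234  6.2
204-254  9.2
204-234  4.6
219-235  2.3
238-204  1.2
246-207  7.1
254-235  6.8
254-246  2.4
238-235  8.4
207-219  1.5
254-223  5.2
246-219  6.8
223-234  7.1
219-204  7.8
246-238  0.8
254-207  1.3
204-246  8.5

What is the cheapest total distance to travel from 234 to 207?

10 m

Shortest distances from 234:
234: 0
204: 4.6  (via 234)
238: 5.8  (via 204)
235: 6.2  (via 234)
246: 6.6  (via 238)
223: 7.1  (via 234)
219: 8.5  (via 235)
254: 9  (via 246)
207: 10  (via 219)
Shortest route: 234–235–219–207 = 10 m.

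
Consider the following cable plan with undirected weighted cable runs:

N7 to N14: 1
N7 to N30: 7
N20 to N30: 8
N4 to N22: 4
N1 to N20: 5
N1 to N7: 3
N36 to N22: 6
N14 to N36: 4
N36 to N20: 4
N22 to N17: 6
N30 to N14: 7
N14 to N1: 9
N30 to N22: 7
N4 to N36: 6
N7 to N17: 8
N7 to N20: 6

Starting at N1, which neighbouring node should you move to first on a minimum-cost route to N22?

Enumerating some paths:
N1 → N20 → N36 → N22: 5+4+6 = 15
N1 → N7 → N14 → N36 → N22: 3+1+4+6 = 14
The minimum is 14 via N1 → N7 → N14 → N36 → N22.
So from N1 the first move is to N7.

N7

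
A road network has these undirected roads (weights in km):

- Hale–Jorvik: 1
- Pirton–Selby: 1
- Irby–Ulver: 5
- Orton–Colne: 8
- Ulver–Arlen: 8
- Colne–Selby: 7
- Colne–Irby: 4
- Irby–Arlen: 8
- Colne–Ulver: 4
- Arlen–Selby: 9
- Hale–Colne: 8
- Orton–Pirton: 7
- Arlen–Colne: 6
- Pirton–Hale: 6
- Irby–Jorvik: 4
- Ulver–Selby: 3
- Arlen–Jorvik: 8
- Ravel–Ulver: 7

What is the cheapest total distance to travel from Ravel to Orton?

Compare a few routes:
Ravel → Ulver → Colne → Orton: 7+4+8 = 19
Ravel → Ulver → Selby → Pirton → Orton: 7+3+1+7 = 18
The minimum is 18 km via Ravel → Ulver → Selby → Pirton → Orton.

18 km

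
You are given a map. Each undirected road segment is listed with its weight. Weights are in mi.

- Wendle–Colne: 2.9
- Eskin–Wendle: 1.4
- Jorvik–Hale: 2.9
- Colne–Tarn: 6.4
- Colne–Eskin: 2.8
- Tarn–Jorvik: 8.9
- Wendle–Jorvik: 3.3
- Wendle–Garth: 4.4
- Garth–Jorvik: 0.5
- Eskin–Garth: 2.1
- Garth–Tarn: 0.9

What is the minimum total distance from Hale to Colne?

8.3 mi

Settle nodes by increasing distance from Hale:
Hale: 0
Jorvik: 2.9  (via Hale)
Garth: 3.4  (via Jorvik)
Tarn: 4.3  (via Garth)
Eskin: 5.5  (via Garth)
Wendle: 6.2  (via Jorvik)
Colne: 8.3  (via Eskin)
Shortest route: Hale → Jorvik → Garth → Eskin → Colne = 8.3 mi.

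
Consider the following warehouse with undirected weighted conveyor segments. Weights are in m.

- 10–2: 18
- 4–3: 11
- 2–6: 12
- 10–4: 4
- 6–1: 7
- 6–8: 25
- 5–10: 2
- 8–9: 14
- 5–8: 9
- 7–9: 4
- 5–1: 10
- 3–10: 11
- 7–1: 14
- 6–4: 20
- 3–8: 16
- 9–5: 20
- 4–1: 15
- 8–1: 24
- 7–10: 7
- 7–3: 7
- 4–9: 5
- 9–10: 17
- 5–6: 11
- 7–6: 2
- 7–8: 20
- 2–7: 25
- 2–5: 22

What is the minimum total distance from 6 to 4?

Shortest distances from 6:
6: 0
7: 2  (via 6)
9: 6  (via 7)
1: 7  (via 6)
3: 9  (via 7)
10: 9  (via 7)
4: 11  (via 9)
Shortest route: 6–7–9–4 = 11 m.

11 m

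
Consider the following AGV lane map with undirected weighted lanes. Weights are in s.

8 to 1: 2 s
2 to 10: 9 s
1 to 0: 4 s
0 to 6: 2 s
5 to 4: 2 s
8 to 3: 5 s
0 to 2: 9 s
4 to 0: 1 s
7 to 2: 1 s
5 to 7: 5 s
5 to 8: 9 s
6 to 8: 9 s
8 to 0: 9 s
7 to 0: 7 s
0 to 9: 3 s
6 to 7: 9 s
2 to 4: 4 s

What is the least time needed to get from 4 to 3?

Candidate routes:
4 → 5 → 8 → 3: 2+9+5 = 16
4 → 0 → 6 → 8 → 3: 1+2+9+5 = 17
4 → 0 → 1 → 8 → 3: 1+4+2+5 = 12
4 → 0 → 8 → 3: 1+9+5 = 15
Cheapest is 4 → 0 → 1 → 8 → 3 at 12 s.

12 s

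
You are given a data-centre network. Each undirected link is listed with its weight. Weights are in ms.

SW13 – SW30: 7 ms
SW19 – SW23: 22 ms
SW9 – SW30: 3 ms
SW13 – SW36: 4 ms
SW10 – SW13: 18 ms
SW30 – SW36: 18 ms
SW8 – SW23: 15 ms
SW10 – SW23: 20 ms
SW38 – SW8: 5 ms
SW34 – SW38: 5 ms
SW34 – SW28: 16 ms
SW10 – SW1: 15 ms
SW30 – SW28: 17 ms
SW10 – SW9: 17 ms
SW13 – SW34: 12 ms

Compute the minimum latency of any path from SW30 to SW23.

Running Dijkstra from SW30:
SW30: 0
SW9: 3  (via SW30)
SW13: 7  (via SW30)
SW36: 11  (via SW13)
SW28: 17  (via SW30)
SW34: 19  (via SW13)
SW10: 20  (via SW9)
SW38: 24  (via SW34)
SW8: 29  (via SW38)
SW1: 35  (via SW10)
SW23: 40  (via SW10)
Shortest route: SW30 → SW9 → SW10 → SW23 = 40 ms.

40 ms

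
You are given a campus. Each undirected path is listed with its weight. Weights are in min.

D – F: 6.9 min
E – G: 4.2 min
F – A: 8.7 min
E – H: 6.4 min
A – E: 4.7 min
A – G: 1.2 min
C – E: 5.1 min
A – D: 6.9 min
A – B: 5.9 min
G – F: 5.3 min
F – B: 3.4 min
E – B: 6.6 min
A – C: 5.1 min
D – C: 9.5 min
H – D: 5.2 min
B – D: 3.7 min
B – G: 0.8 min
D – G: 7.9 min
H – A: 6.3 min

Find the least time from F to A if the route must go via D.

12.6 min

Best F to D: F–D costing 6.9
Shortest D→A: D–B–G–A = 5.7
Total via D: 6.9 + 5.7 = 12.6 min.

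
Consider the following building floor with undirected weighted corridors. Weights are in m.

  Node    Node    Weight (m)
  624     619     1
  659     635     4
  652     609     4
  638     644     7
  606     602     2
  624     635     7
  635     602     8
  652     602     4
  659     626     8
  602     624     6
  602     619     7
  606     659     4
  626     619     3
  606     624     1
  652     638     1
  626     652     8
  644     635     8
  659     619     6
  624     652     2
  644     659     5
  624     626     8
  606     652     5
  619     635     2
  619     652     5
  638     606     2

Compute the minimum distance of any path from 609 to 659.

11 m

Shortest distances from 609:
609: 0
652: 4  (via 609)
638: 5  (via 652)
624: 6  (via 652)
606: 7  (via 638)
619: 7  (via 624)
602: 8  (via 652)
635: 9  (via 619)
626: 10  (via 619)
659: 11  (via 606)
Shortest route: 609–652–638–606–659 = 11 m.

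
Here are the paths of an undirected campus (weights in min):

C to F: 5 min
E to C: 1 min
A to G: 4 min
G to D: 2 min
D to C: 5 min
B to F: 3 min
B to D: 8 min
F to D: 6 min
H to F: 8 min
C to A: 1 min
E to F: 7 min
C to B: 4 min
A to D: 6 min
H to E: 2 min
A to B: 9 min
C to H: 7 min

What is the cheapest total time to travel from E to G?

6 min

Enumerating some paths:
E–C–A–G: 1+1+4 = 6
E–C–D–G: 1+5+2 = 8
The minimum is 6 min via E–C–A–G.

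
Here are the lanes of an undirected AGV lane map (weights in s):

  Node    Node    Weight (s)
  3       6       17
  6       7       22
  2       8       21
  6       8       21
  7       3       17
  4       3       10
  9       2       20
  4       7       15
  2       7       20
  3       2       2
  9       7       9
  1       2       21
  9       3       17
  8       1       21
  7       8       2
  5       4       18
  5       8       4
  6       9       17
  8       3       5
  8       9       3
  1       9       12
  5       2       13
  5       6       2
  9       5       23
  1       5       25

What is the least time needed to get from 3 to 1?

Shortest distances from 3:
3: 0
2: 2  (via 3)
8: 5  (via 3)
7: 7  (via 8)
9: 8  (via 8)
5: 9  (via 8)
4: 10  (via 3)
6: 11  (via 5)
1: 20  (via 9)
Shortest route: 3–8–9–1 = 20 s.

20 s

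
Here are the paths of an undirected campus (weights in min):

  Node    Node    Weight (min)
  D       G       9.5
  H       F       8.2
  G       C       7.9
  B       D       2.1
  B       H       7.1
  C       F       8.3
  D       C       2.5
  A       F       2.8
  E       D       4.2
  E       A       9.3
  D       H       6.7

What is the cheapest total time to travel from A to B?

Settle nodes by increasing distance from A:
A: 0
F: 2.8  (via A)
E: 9.3  (via A)
H: 11  (via F)
C: 11.1  (via F)
D: 13.5  (via E)
B: 15.6  (via D)
Shortest route: A–E–D–B = 15.6 min.

15.6 min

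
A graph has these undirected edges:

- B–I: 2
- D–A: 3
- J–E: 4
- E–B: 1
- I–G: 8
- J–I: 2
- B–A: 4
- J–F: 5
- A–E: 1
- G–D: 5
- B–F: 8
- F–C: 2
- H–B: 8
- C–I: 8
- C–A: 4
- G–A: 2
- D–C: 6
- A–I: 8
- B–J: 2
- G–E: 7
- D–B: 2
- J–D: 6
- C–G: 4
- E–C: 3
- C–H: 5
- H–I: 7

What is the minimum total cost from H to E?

8

Settle nodes by increasing distance from H:
H: 0
C: 5  (via H)
F: 7  (via C)
I: 7  (via H)
B: 8  (via H)
E: 8  (via C)
Shortest route: H–C–E = 8.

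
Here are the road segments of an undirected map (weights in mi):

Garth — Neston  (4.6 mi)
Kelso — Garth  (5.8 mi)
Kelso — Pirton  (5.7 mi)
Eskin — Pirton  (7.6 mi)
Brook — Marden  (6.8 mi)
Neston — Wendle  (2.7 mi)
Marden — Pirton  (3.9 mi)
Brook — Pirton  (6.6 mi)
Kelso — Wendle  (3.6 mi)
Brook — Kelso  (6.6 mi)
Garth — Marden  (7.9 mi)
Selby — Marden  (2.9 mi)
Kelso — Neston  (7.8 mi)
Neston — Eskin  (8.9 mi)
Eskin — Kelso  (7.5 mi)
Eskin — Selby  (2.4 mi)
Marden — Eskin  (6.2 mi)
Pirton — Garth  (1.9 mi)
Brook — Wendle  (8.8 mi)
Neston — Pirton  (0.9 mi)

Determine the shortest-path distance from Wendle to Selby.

Running Dijkstra from Wendle:
Wendle: 0
Neston: 2.7  (via Wendle)
Kelso: 3.6  (via Wendle)
Pirton: 3.6  (via Neston)
Garth: 5.5  (via Pirton)
Marden: 7.5  (via Pirton)
Brook: 8.8  (via Wendle)
Selby: 10.4  (via Marden)
Shortest route: Wendle → Neston → Pirton → Marden → Selby = 10.4 mi.

10.4 mi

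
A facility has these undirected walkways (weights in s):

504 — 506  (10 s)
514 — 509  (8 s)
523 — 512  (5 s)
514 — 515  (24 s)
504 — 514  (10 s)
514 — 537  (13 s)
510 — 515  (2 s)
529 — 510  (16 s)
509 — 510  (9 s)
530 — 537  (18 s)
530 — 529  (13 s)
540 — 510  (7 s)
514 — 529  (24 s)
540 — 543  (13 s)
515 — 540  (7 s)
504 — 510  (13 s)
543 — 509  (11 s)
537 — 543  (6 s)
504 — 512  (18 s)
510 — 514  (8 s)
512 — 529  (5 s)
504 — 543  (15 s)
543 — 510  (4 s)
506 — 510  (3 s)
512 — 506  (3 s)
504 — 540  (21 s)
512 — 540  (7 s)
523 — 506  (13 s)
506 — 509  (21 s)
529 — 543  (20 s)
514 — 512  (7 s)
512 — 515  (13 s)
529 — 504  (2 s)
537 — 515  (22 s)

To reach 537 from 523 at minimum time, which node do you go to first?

Candidate routes:
523–506–510–543–537: 13+3+4+6 = 26
523–512–506–510–543–537: 5+3+3+4+6 = 21
523–512–514–537: 5+7+13 = 25
523–512–540–510–543–537: 5+7+7+4+6 = 29
Cheapest is 523–512–506–510–543–537 at 21 s.
So from 523 the first move is to 512.

512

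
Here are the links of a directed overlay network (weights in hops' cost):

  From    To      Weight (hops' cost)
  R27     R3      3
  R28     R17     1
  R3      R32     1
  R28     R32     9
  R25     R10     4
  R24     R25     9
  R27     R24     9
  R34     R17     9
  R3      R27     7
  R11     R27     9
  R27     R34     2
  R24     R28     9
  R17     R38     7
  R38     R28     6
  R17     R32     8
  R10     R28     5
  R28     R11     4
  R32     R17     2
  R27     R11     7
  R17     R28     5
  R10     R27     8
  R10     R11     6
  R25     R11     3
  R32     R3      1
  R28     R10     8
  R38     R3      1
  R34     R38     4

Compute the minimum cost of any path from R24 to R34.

Running Dijkstra from R24:
R24: 0
R28: 9  (via R24)
R25: 9  (via R24)
R17: 10  (via R28)
R11: 12  (via R25)
R10: 13  (via R25)
R38: 17  (via R17)
R32: 18  (via R28)
R3: 18  (via R38)
R27: 21  (via R11)
R34: 23  (via R27)
Shortest route: R24–R25–R11–R27–R34 = 23 hops' cost.

23 hops' cost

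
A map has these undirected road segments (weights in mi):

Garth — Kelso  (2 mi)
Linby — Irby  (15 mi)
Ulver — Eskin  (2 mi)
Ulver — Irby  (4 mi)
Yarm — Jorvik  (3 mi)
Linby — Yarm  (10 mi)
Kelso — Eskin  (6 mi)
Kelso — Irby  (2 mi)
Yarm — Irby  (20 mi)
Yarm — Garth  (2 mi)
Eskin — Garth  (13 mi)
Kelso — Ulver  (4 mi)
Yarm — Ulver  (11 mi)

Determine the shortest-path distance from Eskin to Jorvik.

Candidate routes:
Eskin → Kelso → Garth → Yarm → Jorvik: 6+2+2+3 = 13
Eskin → Ulver → Yarm → Jorvik: 2+11+3 = 16
Eskin → Ulver → Irby → Kelso → Garth → Yarm → Jorvik: 2+4+2+2+2+3 = 15
Cheapest is Eskin → Kelso → Garth → Yarm → Jorvik at 13 mi.

13 mi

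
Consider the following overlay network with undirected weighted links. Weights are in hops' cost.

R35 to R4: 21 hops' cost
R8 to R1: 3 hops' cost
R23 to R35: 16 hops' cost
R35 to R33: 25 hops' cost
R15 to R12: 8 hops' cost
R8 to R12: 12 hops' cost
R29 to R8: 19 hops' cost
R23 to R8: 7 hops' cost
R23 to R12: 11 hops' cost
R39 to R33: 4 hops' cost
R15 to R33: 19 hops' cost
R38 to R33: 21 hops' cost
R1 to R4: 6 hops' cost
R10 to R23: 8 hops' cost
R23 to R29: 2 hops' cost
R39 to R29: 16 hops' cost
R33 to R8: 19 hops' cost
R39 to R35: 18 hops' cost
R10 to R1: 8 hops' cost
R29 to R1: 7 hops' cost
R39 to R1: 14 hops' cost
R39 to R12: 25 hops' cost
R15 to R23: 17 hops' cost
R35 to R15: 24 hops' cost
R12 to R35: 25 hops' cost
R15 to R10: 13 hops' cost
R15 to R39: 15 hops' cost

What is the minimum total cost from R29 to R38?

41 hops' cost

Shortest distances from R29:
R29: 0
R23: 2  (via R29)
R1: 7  (via R29)
R8: 9  (via R23)
R10: 10  (via R23)
R4: 13  (via R1)
R12: 13  (via R23)
R39: 16  (via R29)
R35: 18  (via R23)
R15: 19  (via R23)
R33: 20  (via R39)
R38: 41  (via R33)
Shortest route: R29 → R39 → R33 → R38 = 41 hops' cost.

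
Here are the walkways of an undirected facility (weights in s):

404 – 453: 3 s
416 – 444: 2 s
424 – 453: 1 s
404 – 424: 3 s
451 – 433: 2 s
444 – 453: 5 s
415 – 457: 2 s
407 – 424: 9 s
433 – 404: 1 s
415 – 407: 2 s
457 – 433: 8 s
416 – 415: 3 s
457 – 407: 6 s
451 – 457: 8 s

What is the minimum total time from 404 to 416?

Compare a few routes:
404 → 424 → 453 → 444 → 416: 3+1+5+2 = 11
404 → 453 → 444 → 416: 3+5+2 = 10
Cheapest is 404 → 453 → 444 → 416 at 10 s.

10 s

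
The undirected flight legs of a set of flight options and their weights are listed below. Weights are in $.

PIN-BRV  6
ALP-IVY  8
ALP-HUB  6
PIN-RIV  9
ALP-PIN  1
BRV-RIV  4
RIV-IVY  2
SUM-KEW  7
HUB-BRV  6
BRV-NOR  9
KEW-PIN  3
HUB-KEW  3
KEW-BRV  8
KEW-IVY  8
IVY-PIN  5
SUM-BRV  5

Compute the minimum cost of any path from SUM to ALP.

$11

Candidate routes:
SUM → BRV → PIN → ALP: 5+6+1 = 12
SUM → KEW → PIN → ALP: 7+3+1 = 11
Cheapest is SUM → KEW → PIN → ALP at $11.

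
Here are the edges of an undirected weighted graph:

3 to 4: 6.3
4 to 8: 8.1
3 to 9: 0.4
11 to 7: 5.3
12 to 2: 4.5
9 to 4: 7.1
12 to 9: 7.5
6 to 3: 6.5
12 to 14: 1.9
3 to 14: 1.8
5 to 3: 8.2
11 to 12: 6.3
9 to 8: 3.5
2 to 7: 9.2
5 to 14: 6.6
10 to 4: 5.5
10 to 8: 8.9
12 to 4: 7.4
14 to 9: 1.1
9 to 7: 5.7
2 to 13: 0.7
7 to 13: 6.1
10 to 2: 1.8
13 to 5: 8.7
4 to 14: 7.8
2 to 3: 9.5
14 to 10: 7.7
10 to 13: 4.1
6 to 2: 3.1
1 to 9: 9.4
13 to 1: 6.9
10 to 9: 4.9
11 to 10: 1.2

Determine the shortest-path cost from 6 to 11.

Running Dijkstra from 6:
6: 0
2: 3.1  (via 6)
13: 3.8  (via 2)
10: 4.9  (via 2)
11: 6.1  (via 10)
Shortest route: 6–2–10–11 = 6.1.

6.1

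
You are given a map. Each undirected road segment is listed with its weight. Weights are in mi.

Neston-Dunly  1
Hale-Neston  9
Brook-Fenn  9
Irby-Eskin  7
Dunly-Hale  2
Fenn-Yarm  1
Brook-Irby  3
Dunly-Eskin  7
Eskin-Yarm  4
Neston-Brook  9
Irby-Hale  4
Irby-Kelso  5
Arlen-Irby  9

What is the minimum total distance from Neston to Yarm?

Enumerating some paths:
Neston - Dunly - Hale - Irby - Eskin - Yarm: 1+2+4+7+4 = 18
Neston - Dunly - Eskin - Yarm: 1+7+4 = 12
The minimum is 12 mi via Neston - Dunly - Eskin - Yarm.

12 mi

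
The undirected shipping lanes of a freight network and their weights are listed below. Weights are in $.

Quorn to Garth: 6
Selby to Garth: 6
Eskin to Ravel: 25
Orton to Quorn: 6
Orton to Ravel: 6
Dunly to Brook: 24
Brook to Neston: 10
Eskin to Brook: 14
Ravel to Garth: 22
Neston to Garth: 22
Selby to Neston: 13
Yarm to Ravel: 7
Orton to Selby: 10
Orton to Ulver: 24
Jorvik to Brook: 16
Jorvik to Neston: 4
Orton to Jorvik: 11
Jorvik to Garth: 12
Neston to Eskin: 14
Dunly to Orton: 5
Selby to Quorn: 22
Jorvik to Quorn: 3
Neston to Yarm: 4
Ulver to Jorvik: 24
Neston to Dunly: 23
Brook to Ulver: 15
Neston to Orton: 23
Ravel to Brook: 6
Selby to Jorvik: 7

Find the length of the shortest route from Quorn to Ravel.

$12

Settle nodes by increasing distance from Quorn:
Quorn: 0
Jorvik: 3  (via Quorn)
Orton: 6  (via Quorn)
Garth: 6  (via Quorn)
Neston: 7  (via Jorvik)
Selby: 10  (via Jorvik)
Dunly: 11  (via Orton)
Yarm: 11  (via Neston)
Ravel: 12  (via Orton)
Shortest route: Quorn → Orton → Ravel = $12.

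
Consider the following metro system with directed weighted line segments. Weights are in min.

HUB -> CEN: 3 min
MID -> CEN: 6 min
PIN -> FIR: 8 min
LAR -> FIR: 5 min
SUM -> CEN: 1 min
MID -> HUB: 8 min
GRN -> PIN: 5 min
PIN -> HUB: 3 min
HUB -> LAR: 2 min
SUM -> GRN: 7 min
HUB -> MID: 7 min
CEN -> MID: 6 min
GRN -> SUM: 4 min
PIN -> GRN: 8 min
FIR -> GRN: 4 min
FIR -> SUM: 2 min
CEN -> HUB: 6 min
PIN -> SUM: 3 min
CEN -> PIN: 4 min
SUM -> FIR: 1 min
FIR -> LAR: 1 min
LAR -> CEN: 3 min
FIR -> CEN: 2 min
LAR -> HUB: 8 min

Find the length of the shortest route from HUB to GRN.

11 min

Settle nodes by increasing distance from HUB:
HUB: 0
LAR: 2  (via HUB)
CEN: 3  (via HUB)
PIN: 7  (via CEN)
FIR: 7  (via LAR)
MID: 7  (via HUB)
SUM: 9  (via FIR)
GRN: 11  (via FIR)
Shortest route: HUB–LAR–FIR–GRN = 11 min.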